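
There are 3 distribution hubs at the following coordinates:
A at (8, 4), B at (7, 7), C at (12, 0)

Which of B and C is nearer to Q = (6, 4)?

B

Compare squared distances:
|QB|² = (6−7)² + (4−7)² = 1 + 9 = 10
|QC|² = (6−12)² + (4−0)² = 36 + 16 = 52
10 < 52, so B is closer.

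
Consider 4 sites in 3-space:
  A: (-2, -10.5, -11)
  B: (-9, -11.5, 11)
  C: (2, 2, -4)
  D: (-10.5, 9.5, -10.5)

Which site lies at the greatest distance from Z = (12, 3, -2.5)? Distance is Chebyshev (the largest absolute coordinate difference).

D

d(Z,A) = max(14, 13.5, 8.5) = 14
d(Z,B) = max(21, 14.5, 13.5) = 21
d(Z,C) = max(10, 1, 1.5) = 10
d(Z,D) = max(22.5, 6.5, 8) = 22.5
The largest is to D.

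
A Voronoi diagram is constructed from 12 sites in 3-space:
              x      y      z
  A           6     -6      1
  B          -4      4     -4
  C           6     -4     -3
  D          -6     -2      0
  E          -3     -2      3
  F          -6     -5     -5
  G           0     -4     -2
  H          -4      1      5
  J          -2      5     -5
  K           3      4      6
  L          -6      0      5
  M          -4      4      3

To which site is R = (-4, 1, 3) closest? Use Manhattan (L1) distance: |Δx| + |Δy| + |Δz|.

H

d(R,A) = |-4−6| + |1−(-6)| + |3−1| = 10 + 7 + 2 = 19
d(R,B) = |-4−(-4)| + |1−4| + |3−(-4)| = 0 + 3 + 7 = 10
d(R,C) = |-4−6| + |1−(-4)| + |3−(-3)| = 10 + 5 + 6 = 21
d(R,D) = |-4−(-6)| + |1−(-2)| + |3−0| = 2 + 3 + 3 = 8
d(R,E) = |-4−(-3)| + |1−(-2)| + |3−3| = 1 + 3 + 0 = 4
d(R,F) = |-4−(-6)| + |1−(-5)| + |3−(-5)| = 2 + 6 + 8 = 16
d(R,G) = |-4−0| + |1−(-4)| + |3−(-2)| = 4 + 5 + 5 = 14
d(R,H) = |-4−(-4)| + |1−1| + |3−5| = 0 + 0 + 2 = 2
d(R,J) = |-4−(-2)| + |1−5| + |3−(-5)| = 2 + 4 + 8 = 14
d(R,K) = |-4−3| + |1−4| + |3−6| = 7 + 3 + 3 = 13
d(R,L) = |-4−(-6)| + |1−0| + |3−5| = 2 + 1 + 2 = 5
d(R,M) = |-4−(-4)| + |1−4| + |3−3| = 0 + 3 + 0 = 3
H is nearest.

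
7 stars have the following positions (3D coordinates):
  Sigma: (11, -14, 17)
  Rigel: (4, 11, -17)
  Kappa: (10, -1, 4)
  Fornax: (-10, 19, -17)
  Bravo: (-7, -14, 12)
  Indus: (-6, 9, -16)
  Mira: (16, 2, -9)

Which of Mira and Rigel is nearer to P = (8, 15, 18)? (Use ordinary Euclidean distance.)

Compare squared distances:
d²(P, Mira) = (8−16)² + (15−2)² + (18−(-9))² = 64 + 169 + 729 = 962
d²(P, Rigel) = (8−4)² + (15−11)² + (18−(-17))² = 16 + 16 + 1225 = 1257
962 < 1257, so Mira is closer.

Mira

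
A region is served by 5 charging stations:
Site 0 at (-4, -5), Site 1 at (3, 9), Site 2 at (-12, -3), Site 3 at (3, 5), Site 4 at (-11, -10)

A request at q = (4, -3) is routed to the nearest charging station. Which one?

Site 3

Since √ is increasing, it suffices to compare squared distances:
d²(q, Site 0) = (4−(-4))² + (-3−(-5))² = 64 + 4 = 68
d²(q, Site 1) = (4−3)² + (-3−9)² = 1 + 144 = 145
d²(q, Site 2) = (4−(-12))² + (-3−(-3))² = 256 + 0 = 256
d²(q, Site 3) = (4−3)² + (-3−5)² = 1 + 64 = 65
d²(q, Site 4) = (4−(-11))² + (-3−(-10))² = 225 + 49 = 274
Site 3 is nearest.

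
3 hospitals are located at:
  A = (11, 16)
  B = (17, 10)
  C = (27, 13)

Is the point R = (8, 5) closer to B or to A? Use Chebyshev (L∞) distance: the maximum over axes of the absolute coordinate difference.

d(R,B) = max(9, 5) = 9
d(R,A) = max(3, 11) = 11
9 < 11, so B is closer.

B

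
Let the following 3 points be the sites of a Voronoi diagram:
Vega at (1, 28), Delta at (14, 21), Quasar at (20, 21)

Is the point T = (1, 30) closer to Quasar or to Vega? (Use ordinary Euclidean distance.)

Vega

Compare squared distances:
d²(T, Quasar) = (1−20)² + (30−21)² = 361 + 81 = 442
d²(T, Vega) = (1−1)² + (30−28)² = 0 + 4 = 4
442 > 4, so Vega is closer.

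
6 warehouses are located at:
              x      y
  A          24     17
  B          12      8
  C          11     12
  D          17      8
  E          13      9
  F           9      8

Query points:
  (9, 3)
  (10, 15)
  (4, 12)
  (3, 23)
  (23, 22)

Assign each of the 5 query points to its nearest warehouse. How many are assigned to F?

2

(9, 3) — d² to each: A:421, B:34, C:85, D:89, E:52, F:25 → nearest is F
(10, 15) — d² to each: A:200, B:53, C:10, D:98, E:45, F:50 → nearest is C
(4, 12) — d² to each: A:425, B:80, C:49, D:185, E:90, F:41 → nearest is F
(3, 23) — d² to each: A:477, B:306, C:185, D:421, E:296, F:261 → nearest is C
(23, 22) — d² to each: A:26, B:317, C:244, D:232, E:269, F:392 → nearest is A
2 of the 5 points have F as nearest.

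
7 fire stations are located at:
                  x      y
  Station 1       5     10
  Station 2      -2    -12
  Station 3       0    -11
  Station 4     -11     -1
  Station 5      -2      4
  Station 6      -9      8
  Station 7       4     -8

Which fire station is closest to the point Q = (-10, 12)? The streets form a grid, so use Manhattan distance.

d(Q, Station 1) = |-10−5| + |12−10| = 15 + 2 = 17
d(Q, Station 2) = |-10−(-2)| + |12−(-12)| = 8 + 24 = 32
d(Q, Station 3) = |-10−0| + |12−(-11)| = 10 + 23 = 33
d(Q, Station 4) = |-10−(-11)| + |12−(-1)| = 1 + 13 = 14
d(Q, Station 5) = |-10−(-2)| + |12−4| = 8 + 8 = 16
d(Q, Station 6) = |-10−(-9)| + |12−8| = 1 + 4 = 5
d(Q, Station 7) = |-10−4| + |12−(-8)| = 14 + 20 = 34
Minimum is at Station 6.

Station 6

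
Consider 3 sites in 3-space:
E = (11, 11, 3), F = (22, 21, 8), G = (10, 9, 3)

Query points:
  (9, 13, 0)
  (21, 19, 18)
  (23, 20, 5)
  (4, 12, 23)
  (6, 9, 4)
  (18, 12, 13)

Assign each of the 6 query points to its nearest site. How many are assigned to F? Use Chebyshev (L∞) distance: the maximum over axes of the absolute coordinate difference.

(9, 13, 0) — d to each: E:3, F:13, G:4 → nearest is E
(21, 19, 18) — d to each: E:15, F:10, G:15 → nearest is F
(23, 20, 5) — d to each: E:12, F:3, G:13 → nearest is F
(4, 12, 23) — d to each: E:20, F:18, G:20 → nearest is F
(6, 9, 4) — d to each: E:5, F:16, G:4 → nearest is G
(18, 12, 13) — d to each: E:10, F:9, G:10 → nearest is F
4 of the 6 points have F as nearest.

4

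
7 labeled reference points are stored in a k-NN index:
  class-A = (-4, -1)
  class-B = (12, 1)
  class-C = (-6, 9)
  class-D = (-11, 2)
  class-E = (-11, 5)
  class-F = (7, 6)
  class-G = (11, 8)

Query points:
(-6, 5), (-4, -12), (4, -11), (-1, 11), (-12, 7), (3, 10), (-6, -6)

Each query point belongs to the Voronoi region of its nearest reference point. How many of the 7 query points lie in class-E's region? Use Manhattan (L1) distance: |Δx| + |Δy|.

1

(-6, 5) — d to each: class-A:8, class-B:22, class-C:4, class-D:8, class-E:5, class-F:14, class-G:20 → nearest is class-C
(-4, -12) — d to each: class-A:11, class-B:29, class-C:23, class-D:21, class-E:24, class-F:29, class-G:35 → nearest is class-A
(4, -11) — d to each: class-A:18, class-B:20, class-C:30, class-D:28, class-E:31, class-F:20, class-G:26 → nearest is class-A
(-1, 11) — d to each: class-A:15, class-B:23, class-C:7, class-D:19, class-E:16, class-F:13, class-G:15 → nearest is class-C
(-12, 7) — d to each: class-A:16, class-B:30, class-C:8, class-D:6, class-E:3, class-F:20, class-G:24 → nearest is class-E
(3, 10) — d to each: class-A:18, class-B:18, class-C:10, class-D:22, class-E:19, class-F:8, class-G:10 → nearest is class-F
(-6, -6) — d to each: class-A:7, class-B:25, class-C:15, class-D:13, class-E:16, class-F:25, class-G:31 → nearest is class-A
1 of the 7 points has class-E as nearest.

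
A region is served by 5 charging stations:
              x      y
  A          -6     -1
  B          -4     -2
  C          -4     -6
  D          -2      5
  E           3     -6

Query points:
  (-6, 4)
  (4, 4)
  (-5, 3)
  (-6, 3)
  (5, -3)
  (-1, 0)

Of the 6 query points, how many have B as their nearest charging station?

(-6, 4) — d² to each: A:25, B:40, C:104, D:17, E:181 → nearest is D
(4, 4) — d² to each: A:125, B:100, C:164, D:37, E:101 → nearest is D
(-5, 3) — d² to each: A:17, B:26, C:82, D:13, E:145 → nearest is D
(-6, 3) — d² to each: A:16, B:29, C:85, D:20, E:162 → nearest is A
(5, -3) — d² to each: A:125, B:82, C:90, D:113, E:13 → nearest is E
(-1, 0) — d² to each: A:26, B:13, C:45, D:26, E:52 → nearest is B
1 of the 6 points has B as nearest.

1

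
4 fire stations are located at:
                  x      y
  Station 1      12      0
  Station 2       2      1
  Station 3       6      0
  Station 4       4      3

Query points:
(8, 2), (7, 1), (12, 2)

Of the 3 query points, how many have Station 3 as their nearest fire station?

2

(8, 2) — d² to each: Station 1:20, Station 2:37, Station 3:8, Station 4:17 → nearest is Station 3
(7, 1) — d² to each: Station 1:26, Station 2:25, Station 3:2, Station 4:13 → nearest is Station 3
(12, 2) — d² to each: Station 1:4, Station 2:101, Station 3:40, Station 4:65 → nearest is Station 1
2 of the 3 points have Station 3 as nearest.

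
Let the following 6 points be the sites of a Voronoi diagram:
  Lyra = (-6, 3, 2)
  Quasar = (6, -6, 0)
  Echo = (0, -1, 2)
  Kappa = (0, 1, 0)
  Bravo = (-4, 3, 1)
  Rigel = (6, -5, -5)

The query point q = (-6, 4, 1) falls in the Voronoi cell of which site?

Compare squared distances (the ordering matches that of the actual distances):
d²(q, Lyra) = (-6−(-6))² + (4−3)² + (1−2)² = 0 + 1 + 1 = 2
d²(q, Quasar) = (-6−6)² + (4−(-6))² + (1−0)² = 144 + 100 + 1 = 245
d²(q, Echo) = (-6−0)² + (4−(-1))² + (1−2)² = 36 + 25 + 1 = 62
d²(q, Kappa) = (-6−0)² + (4−1)² + (1−0)² = 36 + 9 + 1 = 46
d²(q, Bravo) = (-6−(-4))² + (4−3)² + (1−1)² = 4 + 1 + 0 = 5
d²(q, Rigel) = (-6−6)² + (4−(-5))² + (1−(-5))² = 144 + 81 + 36 = 261
Lyra is nearest.

Lyra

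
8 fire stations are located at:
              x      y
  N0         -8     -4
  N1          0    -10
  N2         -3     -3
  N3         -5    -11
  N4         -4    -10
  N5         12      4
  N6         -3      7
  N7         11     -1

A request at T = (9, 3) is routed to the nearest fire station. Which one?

Compare squared distances (the ordering matches that of the actual distances):
|TN0|² = (9−(-8))² + (3−(-4))² = 289 + 49 = 338
|TN1|² = (9−0)² + (3−(-10))² = 81 + 169 = 250
|TN2|² = (9−(-3))² + (3−(-3))² = 144 + 36 = 180
|TN3|² = (9−(-5))² + (3−(-11))² = 196 + 196 = 392
|TN4|² = (9−(-4))² + (3−(-10))² = 169 + 169 = 338
|TN5|² = (9−12)² + (3−4)² = 9 + 1 = 10
|TN6|² = (9−(-3))² + (3−7)² = 144 + 16 = 160
|TN7|² = (9−11)² + (3−(-1))² = 4 + 16 = 20
N5 is nearest.

N5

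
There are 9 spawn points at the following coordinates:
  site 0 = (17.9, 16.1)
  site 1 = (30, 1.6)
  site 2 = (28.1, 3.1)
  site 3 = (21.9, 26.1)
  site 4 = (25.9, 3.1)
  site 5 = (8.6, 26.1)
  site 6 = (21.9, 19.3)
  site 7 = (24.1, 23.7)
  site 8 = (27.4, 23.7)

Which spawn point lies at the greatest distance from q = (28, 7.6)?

site 5

Compare squared distances (the ordering matches that of the actual distances):
d²(q, site 0) = (28−17.9)² + (7.6−16.1)² = 102.01 + 72.25 = 174.26
d²(q, site 1) = (28−30)² + (7.6−1.6)² = 4 + 36 = 40
d²(q, site 2) = (28−28.1)² + (7.6−3.1)² = 0.01 + 20.25 = 20.26
d²(q, site 3) = (28−21.9)² + (7.6−26.1)² = 37.21 + 342.25 = 379.46
d²(q, site 4) = (28−25.9)² + (7.6−3.1)² = 4.41 + 20.25 = 24.66
d²(q, site 5) = (28−8.6)² + (7.6−26.1)² = 376.36 + 342.25 = 718.61
d²(q, site 6) = (28−21.9)² + (7.6−19.3)² = 37.21 + 136.89 = 174.1
d²(q, site 7) = (28−24.1)² + (7.6−23.7)² = 15.21 + 259.21 = 274.42
d²(q, site 8) = (28−27.4)² + (7.6−23.7)² = 0.36 + 259.21 = 259.57
The largest is to site 5.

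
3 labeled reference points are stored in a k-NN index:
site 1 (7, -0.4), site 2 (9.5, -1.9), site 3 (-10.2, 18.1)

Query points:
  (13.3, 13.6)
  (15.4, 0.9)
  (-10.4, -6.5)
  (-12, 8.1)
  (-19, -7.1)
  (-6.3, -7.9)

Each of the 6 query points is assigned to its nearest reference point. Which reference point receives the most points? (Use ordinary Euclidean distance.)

site 1

(13.3, 13.6) — d² to each: site 1:235.69, site 2:254.69, site 3:572.5 → nearest is site 1
(15.4, 0.9) — d² to each: site 1:72.25, site 2:42.65, site 3:951.2 → nearest is site 2
(-10.4, -6.5) — d² to each: site 1:339.97, site 2:417.17, site 3:605.2 → nearest is site 1
(-12, 8.1) — d² to each: site 1:433.25, site 2:562.25, site 3:103.24 → nearest is site 3
(-19, -7.1) — d² to each: site 1:720.89, site 2:839.29, site 3:712.48 → nearest is site 3
(-6.3, -7.9) — d² to each: site 1:233.14, site 2:285.64, site 3:691.21 → nearest is site 1
Tally — site 1:3, site 2:1, site 3:2. site 1 captures the most (3).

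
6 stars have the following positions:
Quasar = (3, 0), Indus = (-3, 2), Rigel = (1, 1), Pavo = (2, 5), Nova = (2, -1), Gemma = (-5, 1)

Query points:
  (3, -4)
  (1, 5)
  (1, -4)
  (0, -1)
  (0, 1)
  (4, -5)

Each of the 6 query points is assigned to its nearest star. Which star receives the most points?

(3, -4) — d² to each: Quasar:16, Indus:72, Rigel:29, Pavo:82, Nova:10, Gemma:89 → nearest is Nova
(1, 5) — d² to each: Quasar:29, Indus:25, Rigel:16, Pavo:1, Nova:37, Gemma:52 → nearest is Pavo
(1, -4) — d² to each: Quasar:20, Indus:52, Rigel:25, Pavo:82, Nova:10, Gemma:61 → nearest is Nova
(0, -1) — d² to each: Quasar:10, Indus:18, Rigel:5, Pavo:40, Nova:4, Gemma:29 → nearest is Nova
(0, 1) — d² to each: Quasar:10, Indus:10, Rigel:1, Pavo:20, Nova:8, Gemma:25 → nearest is Rigel
(4, -5) — d² to each: Quasar:26, Indus:98, Rigel:45, Pavo:104, Nova:20, Gemma:117 → nearest is Nova
Tally — Rigel:1, Pavo:1, Nova:4. Nova captures the most (4).

Nova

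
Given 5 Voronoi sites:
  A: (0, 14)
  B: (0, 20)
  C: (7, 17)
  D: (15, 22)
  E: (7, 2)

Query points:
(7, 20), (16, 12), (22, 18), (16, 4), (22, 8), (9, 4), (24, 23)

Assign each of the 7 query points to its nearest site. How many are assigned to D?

4

(7, 20) — d² to each: A:85, B:49, C:9, D:68, E:324 → nearest is C
(16, 12) — d² to each: A:260, B:320, C:106, D:101, E:181 → nearest is D
(22, 18) — d² to each: A:500, B:488, C:226, D:65, E:481 → nearest is D
(16, 4) — d² to each: A:356, B:512, C:250, D:325, E:85 → nearest is E
(22, 8) — d² to each: A:520, B:628, C:306, D:245, E:261 → nearest is D
(9, 4) — d² to each: A:181, B:337, C:173, D:360, E:8 → nearest is E
(24, 23) — d² to each: A:657, B:585, C:325, D:82, E:730 → nearest is D
4 of the 7 points have D as nearest.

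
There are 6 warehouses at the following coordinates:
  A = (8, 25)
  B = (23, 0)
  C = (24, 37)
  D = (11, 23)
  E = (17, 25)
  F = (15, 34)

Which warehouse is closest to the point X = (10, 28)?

A

Compare squared distances (the ordering matches that of the actual distances):
|XA|² = (10−8)² + (28−25)² = 4 + 9 = 13
|XB|² = (10−23)² + (28−0)² = 169 + 784 = 953
|XC|² = (10−24)² + (28−37)² = 196 + 81 = 277
|XD|² = (10−11)² + (28−23)² = 1 + 25 = 26
|XE|² = (10−17)² + (28−25)² = 49 + 9 = 58
|XF|² = (10−15)² + (28−34)² = 25 + 36 = 61
Minimum is at A.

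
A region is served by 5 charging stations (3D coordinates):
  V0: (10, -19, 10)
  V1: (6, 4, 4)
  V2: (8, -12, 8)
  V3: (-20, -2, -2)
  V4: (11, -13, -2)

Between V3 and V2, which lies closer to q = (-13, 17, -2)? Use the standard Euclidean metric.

Compare squared distances:
|qV3|² = (-13−(-20))² + (17−(-2))² + (-2−(-2))² = 49 + 361 + 0 = 410
|qV2|² = (-13−8)² + (17−(-12))² + (-2−8)² = 441 + 841 + 100 = 1382
410 < 1382, so V3 is closer.

V3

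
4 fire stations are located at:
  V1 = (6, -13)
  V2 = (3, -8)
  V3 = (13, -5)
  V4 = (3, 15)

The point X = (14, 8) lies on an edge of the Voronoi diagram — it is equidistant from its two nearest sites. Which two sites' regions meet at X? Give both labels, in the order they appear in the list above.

V3 and V4

Squared distances from X to each site:
|XV1|² = 64 + 441 = 505
|XV2|² = 121 + 256 = 377
|XV3|² = 1 + 169 = 170
|XV4|² = 121 + 49 = 170
X is equidistant from V3 and V4 (both at squared distance 170), and every other site is strictly farther — so X lies on the V3–V4 Voronoi edge.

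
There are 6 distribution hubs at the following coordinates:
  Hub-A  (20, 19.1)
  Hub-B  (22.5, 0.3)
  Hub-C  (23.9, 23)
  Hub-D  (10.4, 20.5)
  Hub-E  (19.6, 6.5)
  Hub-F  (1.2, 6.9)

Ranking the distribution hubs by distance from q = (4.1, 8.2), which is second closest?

Hub-D

Compare squared distances (the ordering matches that of the actual distances):
d²(q, Hub-A) = (4.1−20)² + (8.2−19.1)² = 252.81 + 118.81 = 371.62
d²(q, Hub-B) = (4.1−22.5)² + (8.2−0.3)² = 338.56 + 62.41 = 400.97
d²(q, Hub-C) = (4.1−23.9)² + (8.2−23)² = 392.04 + 219.04 = 611.08
d²(q, Hub-D) = (4.1−10.4)² + (8.2−20.5)² = 39.69 + 151.29 = 190.98
d²(q, Hub-E) = (4.1−19.6)² + (8.2−6.5)² = 240.25 + 2.89 = 243.14
d²(q, Hub-F) = (4.1−1.2)² + (8.2−6.9)² = 8.41 + 1.69 = 10.1
Sorted ascending: Hub-F, Hub-D, Hub-E, … — the second-nearest is Hub-D.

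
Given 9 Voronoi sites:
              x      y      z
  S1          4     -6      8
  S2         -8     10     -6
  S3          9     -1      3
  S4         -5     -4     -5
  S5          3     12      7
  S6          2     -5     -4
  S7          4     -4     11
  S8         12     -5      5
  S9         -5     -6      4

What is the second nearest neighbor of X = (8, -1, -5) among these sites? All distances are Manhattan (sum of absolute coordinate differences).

d(X,S1) = |8−4| + |-1−(-6)| + |-5−8| = 4 + 5 + 13 = 22
d(X,S2) = |8−(-8)| + |-1−10| + |-5−(-6)| = 16 + 11 + 1 = 28
d(X,S3) = |8−9| + |-1−(-1)| + |-5−3| = 1 + 0 + 8 = 9
d(X,S4) = |8−(-5)| + |-1−(-4)| + |-5−(-5)| = 13 + 3 + 0 = 16
d(X,S5) = |8−3| + |-1−12| + |-5−7| = 5 + 13 + 12 = 30
d(X,S6) = |8−2| + |-1−(-5)| + |-5−(-4)| = 6 + 4 + 1 = 11
d(X,S7) = |8−4| + |-1−(-4)| + |-5−11| = 4 + 3 + 16 = 23
d(X,S8) = |8−12| + |-1−(-5)| + |-5−5| = 4 + 4 + 10 = 18
d(X,S9) = |8−(-5)| + |-1−(-6)| + |-5−4| = 13 + 5 + 9 = 27
Sorted ascending: S3, S6, S4, … — the second-nearest is S6.

S6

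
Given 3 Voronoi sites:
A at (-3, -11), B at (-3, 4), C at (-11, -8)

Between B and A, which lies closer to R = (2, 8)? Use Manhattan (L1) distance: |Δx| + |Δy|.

d(R,B) = |2−(-3)| + |8−4| = 5 + 4 = 9
d(R,A) = |2−(-3)| + |8−(-11)| = 5 + 19 = 24
9 < 24, so B is closer.

B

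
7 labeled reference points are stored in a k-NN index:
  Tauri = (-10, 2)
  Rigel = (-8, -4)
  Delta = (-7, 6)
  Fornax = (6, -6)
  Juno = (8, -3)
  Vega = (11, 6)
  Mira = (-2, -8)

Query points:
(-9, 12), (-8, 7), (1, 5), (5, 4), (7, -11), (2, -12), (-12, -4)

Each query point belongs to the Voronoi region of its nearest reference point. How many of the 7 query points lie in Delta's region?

3

(-9, 12) — d² to each: Tauri:101, Rigel:257, Delta:40, Fornax:549, Juno:514, Vega:436, Mira:449 → nearest is Delta
(-8, 7) — d² to each: Tauri:29, Rigel:121, Delta:2, Fornax:365, Juno:356, Vega:362, Mira:261 → nearest is Delta
(1, 5) — d² to each: Tauri:130, Rigel:162, Delta:65, Fornax:146, Juno:113, Vega:101, Mira:178 → nearest is Delta
(5, 4) — d² to each: Tauri:229, Rigel:233, Delta:148, Fornax:101, Juno:58, Vega:40, Mira:193 → nearest is Vega
(7, -11) — d² to each: Tauri:458, Rigel:274, Delta:485, Fornax:26, Juno:65, Vega:305, Mira:90 → nearest is Fornax
(2, -12) — d² to each: Tauri:340, Rigel:164, Delta:405, Fornax:52, Juno:117, Vega:405, Mira:32 → nearest is Mira
(-12, -4) — d² to each: Tauri:40, Rigel:16, Delta:125, Fornax:328, Juno:401, Vega:629, Mira:116 → nearest is Rigel
3 of the 7 points have Delta as nearest.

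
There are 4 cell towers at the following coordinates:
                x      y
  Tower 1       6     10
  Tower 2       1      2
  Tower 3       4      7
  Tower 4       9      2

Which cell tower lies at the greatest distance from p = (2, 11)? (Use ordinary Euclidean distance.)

Compare squared distances (the ordering matches that of the actual distances):
d²(p, Tower 1) = 16 + 1 = 17
d²(p, Tower 2) = 1 + 81 = 82
d²(p, Tower 3) = 4 + 16 = 20
d²(p, Tower 4) = 49 + 81 = 130
The largest is to Tower 4.

Tower 4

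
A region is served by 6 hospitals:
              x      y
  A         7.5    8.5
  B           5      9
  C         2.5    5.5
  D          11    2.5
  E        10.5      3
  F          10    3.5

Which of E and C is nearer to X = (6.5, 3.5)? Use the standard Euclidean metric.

Compare squared distances:
|XE|² = (6.5−10.5)² + (3.5−3)² = 16 + 0.25 = 16.25
|XC|² = (6.5−2.5)² + (3.5−5.5)² = 16 + 4 = 20
16.25 < 20, so E is closer.

E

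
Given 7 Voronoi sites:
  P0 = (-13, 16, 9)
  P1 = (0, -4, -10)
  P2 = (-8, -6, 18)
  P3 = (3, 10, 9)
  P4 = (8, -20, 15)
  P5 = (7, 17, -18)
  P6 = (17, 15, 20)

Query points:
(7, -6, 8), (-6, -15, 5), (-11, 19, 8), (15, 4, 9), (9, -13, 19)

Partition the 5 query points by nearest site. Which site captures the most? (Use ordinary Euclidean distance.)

(7, -6, 8) — d² to each: P0:885, P1:377, P2:325, P3:273, P4:246, P5:1205, P6:685 → nearest is P4
(-6, -15, 5) — d² to each: P0:1026, P1:382, P2:254, P3:722, P4:321, P5:1722, P6:1654 → nearest is P2
(-11, 19, 8) — d² to each: P0:14, P1:974, P2:734, P3:278, P4:1931, P5:1004, P6:944 → nearest is P0
(15, 4, 9) — d² to each: P0:928, P1:650, P2:710, P3:180, P4:661, P5:962, P6:246 → nearest is P3
(9, -13, 19) — d² to each: P0:1425, P1:1003, P2:339, P3:665, P4:66, P5:2273, P6:849 → nearest is P4
Tally — P0:1, P2:1, P3:1, P4:2. P4 captures the most (2).

P4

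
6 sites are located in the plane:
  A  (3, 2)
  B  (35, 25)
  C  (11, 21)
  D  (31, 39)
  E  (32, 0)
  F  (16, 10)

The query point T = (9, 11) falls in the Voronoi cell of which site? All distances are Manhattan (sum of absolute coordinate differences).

d(T,A) = |9−3| + |11−2| = 6 + 9 = 15
d(T,B) = |9−35| + |11−25| = 26 + 14 = 40
d(T,C) = |9−11| + |11−21| = 2 + 10 = 12
d(T,D) = |9−31| + |11−39| = 22 + 28 = 50
d(T,E) = |9−32| + |11−0| = 23 + 11 = 34
d(T,F) = |9−16| + |11−10| = 7 + 1 = 8
The smallest is to F, so T lies in the Voronoi region of F.

F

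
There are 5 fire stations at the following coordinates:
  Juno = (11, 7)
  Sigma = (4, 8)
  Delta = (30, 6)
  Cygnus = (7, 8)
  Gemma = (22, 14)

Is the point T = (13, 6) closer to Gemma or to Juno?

Juno

Compare squared distances:
d²(T, Gemma) = (13−22)² + (6−14)² = 81 + 64 = 145
d²(T, Juno) = (13−11)² + (6−7)² = 4 + 1 = 5
145 > 5, so Juno is closer.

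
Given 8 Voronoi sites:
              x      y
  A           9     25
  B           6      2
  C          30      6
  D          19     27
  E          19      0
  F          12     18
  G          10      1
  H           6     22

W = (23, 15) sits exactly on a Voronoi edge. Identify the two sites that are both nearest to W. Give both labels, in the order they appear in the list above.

C and F

Squared distances from W to each site:
|WA|² = (23−9)² + (15−25)² = 196 + 100 = 296
|WB|² = (23−6)² + (15−2)² = 289 + 169 = 458
|WC|² = (23−30)² + (15−6)² = 49 + 81 = 130
|WD|² = (23−19)² + (15−27)² = 16 + 144 = 160
|WE|² = (23−19)² + (15−0)² = 16 + 225 = 241
|WF|² = (23−12)² + (15−18)² = 121 + 9 = 130
|WG|² = (23−10)² + (15−1)² = 169 + 196 = 365
|WH|² = (23−6)² + (15−22)² = 289 + 49 = 338
W is equidistant from C and F (both at squared distance 130), and every other site is strictly farther — so W lies on the C–F Voronoi edge.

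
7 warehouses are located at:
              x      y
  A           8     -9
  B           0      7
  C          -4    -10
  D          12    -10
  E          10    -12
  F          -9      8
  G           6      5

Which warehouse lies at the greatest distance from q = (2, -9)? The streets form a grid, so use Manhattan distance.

F

d(q,A) = |2−8| + |-9−(-9)| = 6 + 0 = 6
d(q,B) = |2−0| + |-9−7| = 2 + 16 = 18
d(q,C) = |2−(-4)| + |-9−(-10)| = 6 + 1 = 7
d(q,D) = |2−12| + |-9−(-10)| = 10 + 1 = 11
d(q,E) = |2−10| + |-9−(-12)| = 8 + 3 = 11
d(q,F) = |2−(-9)| + |-9−8| = 11 + 17 = 28
d(q,G) = |2−6| + |-9−5| = 4 + 14 = 18
The largest is to F.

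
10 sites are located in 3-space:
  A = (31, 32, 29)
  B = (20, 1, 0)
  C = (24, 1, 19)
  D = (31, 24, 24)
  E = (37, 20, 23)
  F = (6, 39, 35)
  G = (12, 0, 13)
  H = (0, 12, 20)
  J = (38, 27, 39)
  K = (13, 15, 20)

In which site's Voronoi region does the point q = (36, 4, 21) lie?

C

Compare squared distances (the ordering matches that of the actual distances):
|qA|² = 25 + 784 + 64 = 873
|qB|² = 256 + 9 + 441 = 706
|qC|² = 144 + 9 + 4 = 157
|qD|² = 25 + 400 + 9 = 434
|qE|² = 1 + 256 + 4 = 261
|qF|² = 900 + 1225 + 196 = 2321
|qG|² = 576 + 16 + 64 = 656
|qH|² = 1296 + 64 + 1 = 1361
|qJ|² = 4 + 529 + 324 = 857
|qK|² = 529 + 121 + 1 = 651
The smallest is to C, so q lies in the Voronoi region of C.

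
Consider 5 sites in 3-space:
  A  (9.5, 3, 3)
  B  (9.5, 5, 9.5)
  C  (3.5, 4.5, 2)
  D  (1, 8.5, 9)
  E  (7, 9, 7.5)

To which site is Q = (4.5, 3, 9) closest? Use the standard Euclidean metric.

B

Compare squared distances (the ordering matches that of the actual distances):
|QA|² = 25 + 0 + 36 = 61
|QB|² = 25 + 4 + 0.25 = 29.25
|QC|² = 1 + 2.25 + 49 = 52.25
|QD|² = 12.25 + 30.25 + 0 = 42.5
|QE|² = 6.25 + 36 + 2.25 = 44.5
The smallest is to B, so Q lies in the Voronoi region of B.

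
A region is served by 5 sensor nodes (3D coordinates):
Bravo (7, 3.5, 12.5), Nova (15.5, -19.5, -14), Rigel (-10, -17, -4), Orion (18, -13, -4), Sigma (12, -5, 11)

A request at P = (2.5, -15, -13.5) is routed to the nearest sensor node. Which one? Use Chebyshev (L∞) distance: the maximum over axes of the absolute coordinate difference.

d(P, Bravo) = max(4.5, 18.5, 26) = 26
d(P, Nova) = max(13, 4.5, 0.5) = 13
d(P, Rigel) = max(12.5, 2, 9.5) = 12.5
d(P, Orion) = max(15.5, 2, 9.5) = 15.5
d(P, Sigma) = max(9.5, 10, 24.5) = 24.5
Rigel is nearest.

Rigel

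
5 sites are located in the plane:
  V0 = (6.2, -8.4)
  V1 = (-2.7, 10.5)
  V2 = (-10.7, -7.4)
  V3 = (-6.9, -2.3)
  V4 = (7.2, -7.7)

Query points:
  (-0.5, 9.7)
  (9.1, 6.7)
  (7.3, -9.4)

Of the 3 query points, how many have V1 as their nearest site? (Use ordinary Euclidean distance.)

(-0.5, 9.7) — d² to each: V0:372.5, V1:5.48, V2:396.45, V3:184.96, V4:362.05 → nearest is V1
(9.1, 6.7) — d² to each: V0:236.42, V1:153.68, V2:590.85, V3:337, V4:210.97 → nearest is V1
(7.3, -9.4) — d² to each: V0:2.21, V1:496.01, V2:328, V3:252.05, V4:2.9 → nearest is V0
2 of the 3 points have V1 as nearest.

2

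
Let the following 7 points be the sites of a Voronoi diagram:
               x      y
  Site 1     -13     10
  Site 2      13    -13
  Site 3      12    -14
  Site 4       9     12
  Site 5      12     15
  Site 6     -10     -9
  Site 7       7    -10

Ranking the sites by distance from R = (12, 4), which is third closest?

Site 7

Since √ is increasing, it suffices to compare squared distances:
d²(R, Site 1) = (12−(-13))² + (4−10)² = 625 + 36 = 661
d²(R, Site 2) = (12−13)² + (4−(-13))² = 1 + 289 = 290
d²(R, Site 3) = (12−12)² + (4−(-14))² = 0 + 324 = 324
d²(R, Site 4) = (12−9)² + (4−12)² = 9 + 64 = 73
d²(R, Site 5) = (12−12)² + (4−15)² = 0 + 121 = 121
d²(R, Site 6) = (12−(-10))² + (4−(-9))² = 484 + 169 = 653
d²(R, Site 7) = (12−7)² + (4−(-10))² = 25 + 196 = 221
Sorted ascending: Site 4, Site 5, Site 7, Site 2, … — the third-nearest is Site 7.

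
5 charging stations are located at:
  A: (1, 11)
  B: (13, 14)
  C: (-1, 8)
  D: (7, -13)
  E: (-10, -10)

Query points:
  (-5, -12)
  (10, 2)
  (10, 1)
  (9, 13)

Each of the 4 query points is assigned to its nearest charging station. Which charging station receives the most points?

(-5, -12) — d² to each: A:565, B:1000, C:416, D:145, E:29 → nearest is E
(10, 2) — d² to each: A:162, B:153, C:157, D:234, E:544 → nearest is B
(10, 1) — d² to each: A:181, B:178, C:170, D:205, E:521 → nearest is C
(9, 13) — d² to each: A:68, B:17, C:125, D:680, E:890 → nearest is B
Tally — B:2, C:1, E:1. B captures the most (2).

B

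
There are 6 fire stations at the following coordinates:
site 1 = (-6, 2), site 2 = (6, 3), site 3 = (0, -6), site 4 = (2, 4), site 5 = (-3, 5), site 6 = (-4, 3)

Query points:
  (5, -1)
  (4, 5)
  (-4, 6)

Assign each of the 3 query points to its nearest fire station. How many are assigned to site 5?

1

(5, -1) — d² to each: site 1:130, site 2:17, site 3:50, site 4:34, site 5:100, site 6:97 → nearest is site 2
(4, 5) — d² to each: site 1:109, site 2:8, site 3:137, site 4:5, site 5:49, site 6:68 → nearest is site 4
(-4, 6) — d² to each: site 1:20, site 2:109, site 3:160, site 4:40, site 5:2, site 6:9 → nearest is site 5
1 of the 3 points has site 5 as nearest.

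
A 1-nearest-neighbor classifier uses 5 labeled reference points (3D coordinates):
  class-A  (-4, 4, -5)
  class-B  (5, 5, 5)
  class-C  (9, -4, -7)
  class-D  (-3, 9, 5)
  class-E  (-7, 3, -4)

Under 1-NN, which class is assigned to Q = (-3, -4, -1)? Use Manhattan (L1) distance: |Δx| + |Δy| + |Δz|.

class-A

d(Q, class-A) = |-3−(-4)| + |-4−4| + |-1−(-5)| = 1 + 8 + 4 = 13
d(Q, class-B) = |-3−5| + |-4−5| + |-1−5| = 8 + 9 + 6 = 23
d(Q, class-C) = |-3−9| + |-4−(-4)| + |-1−(-7)| = 12 + 0 + 6 = 18
d(Q, class-D) = |-3−(-3)| + |-4−9| + |-1−5| = 0 + 13 + 6 = 19
d(Q, class-E) = |-3−(-7)| + |-4−3| + |-1−(-4)| = 4 + 7 + 3 = 14
Minimum is at class-A.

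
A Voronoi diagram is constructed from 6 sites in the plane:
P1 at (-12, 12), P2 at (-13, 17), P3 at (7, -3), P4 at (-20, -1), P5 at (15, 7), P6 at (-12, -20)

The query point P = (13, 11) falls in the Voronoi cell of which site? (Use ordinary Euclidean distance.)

P5

Compare squared distances (the ordering matches that of the actual distances):
|PP1|² = (13−(-12))² + (11−12)² = 625 + 1 = 626
|PP2|² = (13−(-13))² + (11−17)² = 676 + 36 = 712
|PP3|² = (13−7)² + (11−(-3))² = 36 + 196 = 232
|PP4|² = (13−(-20))² + (11−(-1))² = 1089 + 144 = 1233
|PP5|² = (13−15)² + (11−7)² = 4 + 16 = 20
|PP6|² = (13−(-12))² + (11−(-20))² = 625 + 961 = 1586
Minimum is at P5.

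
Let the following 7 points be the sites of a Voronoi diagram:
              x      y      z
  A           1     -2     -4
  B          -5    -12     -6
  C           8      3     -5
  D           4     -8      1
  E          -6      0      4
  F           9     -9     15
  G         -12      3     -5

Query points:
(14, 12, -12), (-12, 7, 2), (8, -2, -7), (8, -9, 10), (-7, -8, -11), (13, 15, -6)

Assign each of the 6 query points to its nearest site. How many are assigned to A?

(14, 12, -12) — d² to each: A:429, B:973, C:166, D:669, E:800, F:1195, G:806 → nearest is C
(-12, 7, 2) — d² to each: A:286, B:474, C:465, D:482, E:89, F:866, G:65 → nearest is G
(8, -2, -7) — d² to each: A:58, B:270, C:29, D:116, E:321, F:534, G:429 → nearest is C
(8, -9, 10) — d² to each: A:294, B:434, C:369, D:98, E:313, F:26, G:769 → nearest is F
(-7, -8, -11) — d² to each: A:149, B:45, C:382, D:265, E:290, F:933, G:182 → nearest is B
(13, 15, -6) — d² to each: A:437, B:1053, C:170, D:659, E:686, F:1033, G:770 → nearest is C
0 of the 6 points have A as nearest.

0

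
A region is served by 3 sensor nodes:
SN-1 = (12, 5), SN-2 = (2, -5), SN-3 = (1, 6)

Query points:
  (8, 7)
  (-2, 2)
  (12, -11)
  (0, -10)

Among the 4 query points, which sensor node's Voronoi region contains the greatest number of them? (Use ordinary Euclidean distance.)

(8, 7) — d² to each: SN-1:20, SN-2:180, SN-3:50 → nearest is SN-1
(-2, 2) — d² to each: SN-1:205, SN-2:65, SN-3:25 → nearest is SN-3
(12, -11) — d² to each: SN-1:256, SN-2:136, SN-3:410 → nearest is SN-2
(0, -10) — d² to each: SN-1:369, SN-2:29, SN-3:257 → nearest is SN-2
Tally — SN-1:1, SN-2:2, SN-3:1. SN-2 captures the most (2).

SN-2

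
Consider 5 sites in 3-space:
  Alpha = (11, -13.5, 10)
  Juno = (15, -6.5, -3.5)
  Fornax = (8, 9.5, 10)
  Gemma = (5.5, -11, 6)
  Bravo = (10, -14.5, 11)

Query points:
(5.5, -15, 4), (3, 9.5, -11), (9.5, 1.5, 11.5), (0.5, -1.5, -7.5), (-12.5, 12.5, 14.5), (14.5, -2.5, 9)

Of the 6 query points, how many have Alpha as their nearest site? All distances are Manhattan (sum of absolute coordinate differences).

1

(5.5, -15, 4) — d to each: Alpha:13, Juno:25.5, Fornax:33, Gemma:6, Bravo:12 → nearest is Gemma
(3, 9.5, -11) — d to each: Alpha:52, Juno:35.5, Fornax:26, Gemma:40, Bravo:53 → nearest is Fornax
(9.5, 1.5, 11.5) — d to each: Alpha:18, Juno:28.5, Fornax:11, Gemma:22, Bravo:17 → nearest is Fornax
(0.5, -1.5, -7.5) — d to each: Alpha:40, Juno:23.5, Fornax:36, Gemma:28, Bravo:41 → nearest is Juno
(-12.5, 12.5, 14.5) — d to each: Alpha:54, Juno:64.5, Fornax:28, Gemma:50, Bravo:53 → nearest is Fornax
(14.5, -2.5, 9) — d to each: Alpha:15.5, Juno:17, Fornax:19.5, Gemma:20.5, Bravo:18.5 → nearest is Alpha
1 of the 6 points has Alpha as nearest.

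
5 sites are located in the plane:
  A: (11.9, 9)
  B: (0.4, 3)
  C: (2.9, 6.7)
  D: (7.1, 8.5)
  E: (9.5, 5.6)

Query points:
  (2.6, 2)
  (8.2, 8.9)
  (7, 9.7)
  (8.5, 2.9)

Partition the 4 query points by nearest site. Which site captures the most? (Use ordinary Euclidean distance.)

(2.6, 2) — d² to each: A:135.49, B:5.84, C:22.18, D:62.5, E:60.57 → nearest is B
(8.2, 8.9) — d² to each: A:13.7, B:95.65, C:32.93, D:1.37, E:12.58 → nearest is D
(7, 9.7) — d² to each: A:24.5, B:88.45, C:25.81, D:1.45, E:23.06 → nearest is D
(8.5, 2.9) — d² to each: A:48.77, B:65.62, C:45.8, D:33.32, E:8.29 → nearest is E
Tally — B:1, D:2, E:1. D captures the most (2).

D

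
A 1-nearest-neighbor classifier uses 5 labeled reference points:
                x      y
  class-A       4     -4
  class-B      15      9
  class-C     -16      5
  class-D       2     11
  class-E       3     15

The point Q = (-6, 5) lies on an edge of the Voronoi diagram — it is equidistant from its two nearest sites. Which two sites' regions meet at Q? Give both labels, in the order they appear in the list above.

Squared distances from Q to each site:
d²(Q, class-A) = (-6−4)² + (5−(-4))² = 100 + 81 = 181
d²(Q, class-B) = (-6−15)² + (5−9)² = 441 + 16 = 457
d²(Q, class-C) = (-6−(-16))² + (5−5)² = 100 + 0 = 100
d²(Q, class-D) = (-6−2)² + (5−11)² = 64 + 36 = 100
d²(Q, class-E) = (-6−3)² + (5−15)² = 81 + 100 = 181
Q is equidistant from class-C and class-D (both at squared distance 100), and every other site is strictly farther — so Q lies on the class-C–class-D Voronoi edge.

class-C and class-D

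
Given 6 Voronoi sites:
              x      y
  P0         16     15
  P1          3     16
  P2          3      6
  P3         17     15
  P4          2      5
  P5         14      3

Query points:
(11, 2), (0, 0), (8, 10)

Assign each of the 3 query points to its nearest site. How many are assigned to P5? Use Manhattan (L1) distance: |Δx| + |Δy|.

(11, 2) — d to each: P0:18, P1:22, P2:12, P3:19, P4:12, P5:4 → nearest is P5
(0, 0) — d to each: P0:31, P1:19, P2:9, P3:32, P4:7, P5:17 → nearest is P4
(8, 10) — d to each: P0:13, P1:11, P2:9, P3:14, P4:11, P5:13 → nearest is P2
1 of the 3 points has P5 as nearest.

1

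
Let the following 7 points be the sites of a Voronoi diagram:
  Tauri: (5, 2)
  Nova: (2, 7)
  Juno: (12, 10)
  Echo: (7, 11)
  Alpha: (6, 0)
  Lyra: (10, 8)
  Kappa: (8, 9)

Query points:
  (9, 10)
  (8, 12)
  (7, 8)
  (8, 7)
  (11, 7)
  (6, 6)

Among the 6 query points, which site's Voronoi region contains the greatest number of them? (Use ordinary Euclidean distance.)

(9, 10) — d² to each: Tauri:80, Nova:58, Juno:9, Echo:5, Alpha:109, Lyra:5, Kappa:2 → nearest is Kappa
(8, 12) — d² to each: Tauri:109, Nova:61, Juno:20, Echo:2, Alpha:148, Lyra:20, Kappa:9 → nearest is Echo
(7, 8) — d² to each: Tauri:40, Nova:26, Juno:29, Echo:9, Alpha:65, Lyra:9, Kappa:2 → nearest is Kappa
(8, 7) — d² to each: Tauri:34, Nova:36, Juno:25, Echo:17, Alpha:53, Lyra:5, Kappa:4 → nearest is Kappa
(11, 7) — d² to each: Tauri:61, Nova:81, Juno:10, Echo:32, Alpha:74, Lyra:2, Kappa:13 → nearest is Lyra
(6, 6) — d² to each: Tauri:17, Nova:17, Juno:52, Echo:26, Alpha:36, Lyra:20, Kappa:13 → nearest is Kappa
Tally — Echo:1, Lyra:1, Kappa:4. Kappa captures the most (4).

Kappa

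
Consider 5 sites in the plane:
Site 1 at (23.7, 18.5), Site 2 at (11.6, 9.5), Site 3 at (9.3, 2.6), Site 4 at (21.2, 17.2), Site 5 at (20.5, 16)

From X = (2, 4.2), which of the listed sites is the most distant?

Squared Euclidean distances:
d²(X, Site 1) = (2−23.7)² + (4.2−18.5)² = 470.89 + 204.49 = 675.38
d²(X, Site 2) = (2−11.6)² + (4.2−9.5)² = 92.16 + 28.09 = 120.25
d²(X, Site 3) = (2−9.3)² + (4.2−2.6)² = 53.29 + 2.56 = 55.85
d²(X, Site 4) = (2−21.2)² + (4.2−17.2)² = 368.64 + 169 = 537.64
d²(X, Site 5) = (2−20.5)² + (4.2−16)² = 342.25 + 139.24 = 481.49
The largest is to Site 1.

Site 1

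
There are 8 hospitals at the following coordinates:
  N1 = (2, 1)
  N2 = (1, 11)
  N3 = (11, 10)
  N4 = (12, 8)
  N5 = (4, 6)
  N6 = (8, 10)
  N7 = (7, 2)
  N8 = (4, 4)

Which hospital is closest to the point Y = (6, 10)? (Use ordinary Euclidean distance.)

N6

Compare squared distances (the ordering matches that of the actual distances):
|YN1|² = (6−2)² + (10−1)² = 16 + 81 = 97
|YN2|² = (6−1)² + (10−11)² = 25 + 1 = 26
|YN3|² = (6−11)² + (10−10)² = 25 + 0 = 25
|YN4|² = (6−12)² + (10−8)² = 36 + 4 = 40
|YN5|² = (6−4)² + (10−6)² = 4 + 16 = 20
|YN6|² = (6−8)² + (10−10)² = 4 + 0 = 4
|YN7|² = (6−7)² + (10−2)² = 1 + 64 = 65
|YN8|² = (6−4)² + (10−4)² = 4 + 36 = 40
Minimum is at N6.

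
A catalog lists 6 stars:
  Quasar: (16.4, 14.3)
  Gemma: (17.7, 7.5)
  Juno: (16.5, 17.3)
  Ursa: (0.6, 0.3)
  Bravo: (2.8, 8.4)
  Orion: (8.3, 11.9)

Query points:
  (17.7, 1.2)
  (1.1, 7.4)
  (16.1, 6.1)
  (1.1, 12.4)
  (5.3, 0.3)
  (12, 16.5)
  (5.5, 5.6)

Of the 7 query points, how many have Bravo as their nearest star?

(17.7, 1.2) — d² to each: Quasar:173.3, Gemma:39.69, Juno:260.65, Ursa:293.22, Bravo:273.85, Orion:202.85 → nearest is Gemma
(1.1, 7.4) — d² to each: Quasar:281.7, Gemma:275.57, Juno:335.17, Ursa:50.66, Bravo:3.89, Orion:72.09 → nearest is Bravo
(16.1, 6.1) — d² to each: Quasar:67.33, Gemma:4.52, Juno:125.6, Ursa:273.89, Bravo:182.18, Orion:94.48 → nearest is Gemma
(1.1, 12.4) — d² to each: Quasar:237.7, Gemma:299.57, Juno:261.17, Ursa:146.66, Bravo:18.89, Orion:52.09 → nearest is Bravo
(5.3, 0.3) — d² to each: Quasar:319.21, Gemma:205.6, Juno:414.44, Ursa:22.09, Bravo:71.86, Orion:143.56 → nearest is Ursa
(12, 16.5) — d² to each: Quasar:24.2, Gemma:113.49, Juno:20.89, Ursa:392.4, Bravo:150.25, Orion:34.85 → nearest is Juno
(5.5, 5.6) — d² to each: Quasar:194.5, Gemma:152.45, Juno:257.89, Ursa:52.1, Bravo:15.13, Orion:47.53 → nearest is Bravo
3 of the 7 points have Bravo as nearest.

3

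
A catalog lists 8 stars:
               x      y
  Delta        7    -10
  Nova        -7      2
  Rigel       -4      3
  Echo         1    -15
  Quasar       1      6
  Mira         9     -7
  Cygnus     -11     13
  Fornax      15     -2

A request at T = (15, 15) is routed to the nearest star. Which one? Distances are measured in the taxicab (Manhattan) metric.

Fornax

d(T, Delta) = 8 + 25 = 33
d(T, Nova) = 22 + 13 = 35
d(T, Rigel) = 19 + 12 = 31
d(T, Echo) = 14 + 30 = 44
d(T, Quasar) = 14 + 9 = 23
d(T, Mira) = 6 + 22 = 28
d(T, Cygnus) = 26 + 2 = 28
d(T, Fornax) = 0 + 17 = 17
Fornax is nearest.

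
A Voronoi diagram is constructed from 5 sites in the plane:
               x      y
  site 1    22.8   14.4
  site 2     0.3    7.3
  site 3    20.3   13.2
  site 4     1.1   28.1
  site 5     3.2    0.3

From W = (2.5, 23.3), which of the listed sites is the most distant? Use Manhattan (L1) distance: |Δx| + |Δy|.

d(W, site 1) = |2.5−22.8| + |23.3−14.4| = 20.3 + 8.9 = 29.2
d(W, site 2) = |2.5−0.3| + |23.3−7.3| = 2.2 + 16 = 18.2
d(W, site 3) = |2.5−20.3| + |23.3−13.2| = 17.8 + 10.1 = 27.9
d(W, site 4) = |2.5−1.1| + |23.3−28.1| = 1.4 + 4.8 = 6.2
d(W, site 5) = |2.5−3.2| + |23.3−0.3| = 0.7 + 23 = 23.7
The largest is to site 1.

site 1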